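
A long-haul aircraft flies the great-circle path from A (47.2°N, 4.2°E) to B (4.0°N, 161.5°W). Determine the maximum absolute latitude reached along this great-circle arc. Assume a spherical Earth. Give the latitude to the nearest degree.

≈ 78°N

The great circle lies in the plane with unit normal n̂ = (p₁ × p₂)/|p₁ × p₂|.
Here n̂_z ≈ -0.210; the vertex latitude is φ_max = arccos|n̂_z| ≈ 77.9°.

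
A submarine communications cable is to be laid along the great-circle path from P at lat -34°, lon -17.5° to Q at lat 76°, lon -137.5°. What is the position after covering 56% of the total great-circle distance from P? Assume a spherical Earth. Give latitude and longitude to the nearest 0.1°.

≈ lat 36.6°, lon -36.5°

The haversine formula gives a central angle δ ≈ 2.269 rad (130.0°) between the endpoints.
Interpolate at f = 0.56 with slerp weights a = sin((1−f)δ)/sin δ ≈ 1.097, b = sin(fδ)/sin δ ≈ 1.247.
p = a·p₁ + b·p₂ ≈ (0.645, -0.477, 0.596); φ = arcsin(p_z) ≈ 36.62°, λ = atan2(p_y, p_x) ≈ -36.50°.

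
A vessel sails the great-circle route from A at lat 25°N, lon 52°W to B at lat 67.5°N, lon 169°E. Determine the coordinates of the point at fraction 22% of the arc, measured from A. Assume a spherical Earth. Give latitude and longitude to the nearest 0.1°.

Convert each endpoint to a unit vector on the sphere (x = cos φ cos λ, y = cos φ sin λ, z = sin φ).
The central angle between the endpoints is δ = arccos(p₁·p₂) ≈ 1.442 rad (82.6°).
Interpolate at f = 0.22 with slerp weights a = sin((1−f)δ)/sin δ ≈ 0.910, b = sin(fδ)/sin δ ≈ 0.315.
p = a·p₁ + b·p₂ ≈ (0.389, -0.627, 0.675); φ = arcsin(p_z) ≈ 42.45°, λ = atan2(p_y, p_x) ≈ -58.14°.

≈ lat 42.5°N, lon 58.1°W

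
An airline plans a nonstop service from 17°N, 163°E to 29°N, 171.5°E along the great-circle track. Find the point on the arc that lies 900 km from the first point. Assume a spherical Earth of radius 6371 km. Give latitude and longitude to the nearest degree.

≈ 24°N, 168°E

From cos δ = sin φ₁ sin φ₂ + cos φ₁ cos φ₂ cos Δλ, the central angle is δ ≈ 0.250 rad (14.3°). The total great-circle distance is δ·R ≈ 0.250 × 6371 ≈ 1592 km, so the target fraction is f = 900/1592 ≈ 0.565.
Interpolate at f ≈ 0.565 with slerp weights a = sin((1−f)δ)/sin δ ≈ 0.438, b = sin(fδ)/sin δ ≈ 0.570.
p = a·p₁ + b·p₂ ≈ (-0.893, 0.196, 0.404); φ = arcsin(p_z) ≈ 23.84°, λ = atan2(p_y, p_x) ≈ 167.62°.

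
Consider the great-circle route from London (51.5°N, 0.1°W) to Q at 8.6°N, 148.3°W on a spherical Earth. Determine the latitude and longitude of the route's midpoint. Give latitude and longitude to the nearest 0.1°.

Convert each endpoint to a unit vector on the sphere (x = cos φ cos λ, y = cos φ sin λ, z = sin φ).
The central angle between the endpoints is δ = arccos(p₁·p₂) ≈ 1.989 rad (114.0°).
Interpolate at f = 1/2 with slerp weights a = sin((1−f)δ)/sin δ ≈ 0.918, b = sin(fδ)/sin δ ≈ 0.918.
p = a·p₁ + b·p₂ ≈ (-0.201, -0.478, 0.855); φ = arcsin(p_z) ≈ 58.79°, λ = atan2(p_y, p_x) ≈ -112.79°.

≈ 58.8°N, 112.8°W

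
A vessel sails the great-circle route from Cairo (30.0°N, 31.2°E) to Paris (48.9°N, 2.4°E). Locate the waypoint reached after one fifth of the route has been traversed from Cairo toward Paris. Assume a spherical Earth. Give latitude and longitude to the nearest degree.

≈ 34°N, 27°E

From cos δ = sin φ₁ sin φ₂ + cos φ₁ cos φ₂ cos Δλ, the central angle is δ ≈ 0.504 rad (28.9°).
Interpolate at f = 1/5 with slerp weights a = sin((1−f)δ)/sin δ ≈ 0.812, b = sin(fδ)/sin δ ≈ 0.208.
p = a·p₁ + b·p₂ ≈ (0.739, 0.370, 0.563); φ = arcsin(p_z) ≈ 34.28°, λ = atan2(p_y, p_x) ≈ 26.62°.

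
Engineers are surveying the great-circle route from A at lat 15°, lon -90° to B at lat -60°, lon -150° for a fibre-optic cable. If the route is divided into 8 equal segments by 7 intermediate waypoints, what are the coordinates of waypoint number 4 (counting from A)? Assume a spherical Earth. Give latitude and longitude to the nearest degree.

From cos δ = sin φ₁ sin φ₂ + cos φ₁ cos φ₂ cos Δλ, the central angle is δ ≈ 1.553 rad (89.0°).
Interpolate at f = 4/8 with slerp weights a = sin((1−f)δ)/sin δ ≈ 0.701, b = sin(fδ)/sin δ ≈ 0.701.
p = a·p₁ + b·p₂ ≈ (-0.304, -0.852, -0.426); φ = arcsin(p_z) ≈ -25.19°, λ = atan2(p_y, p_x) ≈ -109.60°.

≈ lat -25°, lon -110°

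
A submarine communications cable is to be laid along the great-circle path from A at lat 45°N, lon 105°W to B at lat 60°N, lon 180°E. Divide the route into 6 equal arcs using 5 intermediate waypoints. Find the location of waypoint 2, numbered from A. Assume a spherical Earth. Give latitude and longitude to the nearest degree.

Write both endpoints as unit vectors p₁, p₂ with components (cos φ cos λ, cos φ sin λ, sin φ).
The central angle between the endpoints is δ = arccos(p₁·p₂) ≈ 0.790 rad (45.3°).
Interpolate at f = 2/6 with slerp weights a = sin((1−f)δ)/sin δ ≈ 0.708, b = sin(fδ)/sin δ ≈ 0.366.
p = a·p₁ + b·p₂ ≈ (-0.313, -0.483, 0.818); φ = arcsin(p_z) ≈ 54.85°, λ = atan2(p_y, p_x) ≈ -122.90°.

≈ lat 55°N, lon 123°W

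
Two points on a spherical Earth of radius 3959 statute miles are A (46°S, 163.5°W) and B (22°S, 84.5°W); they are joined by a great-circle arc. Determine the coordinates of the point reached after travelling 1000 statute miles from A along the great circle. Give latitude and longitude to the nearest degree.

From cos δ = sin φ₁ sin φ₂ + cos φ₁ cos φ₂ cos Δλ, the central angle is δ ≈ 1.168 rad (66.9°). The total great-circle distance is δ·R ≈ 1.168 × 3959 ≈ 4623 mi, so the target fraction is f = 1000/4623 ≈ 0.216.
Interpolate at f ≈ 0.216 with slerp weights a = sin((1−f)δ)/sin δ ≈ 0.862, b = sin(fδ)/sin δ ≈ 0.272.
p = a·p₁ + b·p₂ ≈ (-0.550, -0.421, -0.722); φ = arcsin(p_z) ≈ -46.19°, λ = atan2(p_y, p_x) ≈ -142.57°.

≈ (46°S, 143°W)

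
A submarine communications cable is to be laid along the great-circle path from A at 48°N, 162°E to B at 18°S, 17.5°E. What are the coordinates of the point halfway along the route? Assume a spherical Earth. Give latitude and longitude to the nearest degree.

The haversine formula gives a central angle δ ≈ 2.415 rad (138.4°) between the endpoints.
Interpolate at f = 1/2 with slerp weights a = sin((1−f)δ)/sin δ ≈ 1.408, b = sin(fδ)/sin δ ≈ 1.408.
p = a·p₁ + b·p₂ ≈ (0.381, 0.694, 0.611); φ = arcsin(p_z) ≈ 37.68°, λ = atan2(p_y, p_x) ≈ 61.22°.

≈ 38°N, 61°E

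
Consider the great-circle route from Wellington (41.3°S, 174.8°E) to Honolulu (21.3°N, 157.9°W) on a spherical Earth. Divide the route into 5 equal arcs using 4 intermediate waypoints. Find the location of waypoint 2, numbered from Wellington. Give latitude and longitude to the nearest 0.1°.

≈ (16.6°S, 172.5°W)

Convert each endpoint to a unit vector on the sphere (x = cos φ cos λ, y = cos φ sin λ, z = sin φ).
The central angle between the endpoints is δ = arccos(p₁·p₂) ≈ 1.179 rad (67.5°).
Interpolate at f = 2/5 with slerp weights a = sin((1−f)δ)/sin δ ≈ 0.703, b = sin(fδ)/sin δ ≈ 0.491.
p = a·p₁ + b·p₂ ≈ (-0.950, -0.124, -0.285); φ = arcsin(p_z) ≈ -16.59°, λ = atan2(p_y, p_x) ≈ -172.54°.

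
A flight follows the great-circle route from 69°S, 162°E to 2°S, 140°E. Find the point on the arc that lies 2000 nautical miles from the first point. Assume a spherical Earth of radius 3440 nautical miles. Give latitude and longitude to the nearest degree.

Convert each endpoint to a unit vector on the sphere (x = cos φ cos λ, y = cos φ sin λ, z = sin φ).
The central angle between the endpoints is δ = arccos(p₁·p₂) ≈ 1.198 rad (68.6°). The total great-circle distance is δ·R ≈ 1.198 × 3440 ≈ 4120 nmi, so the target fraction is f = 2000/4120 ≈ 0.485.
Interpolate at f ≈ 0.485 with slerp weights a = sin((1−f)δ)/sin δ ≈ 0.621, b = sin(fδ)/sin δ ≈ 0.590.
p = a·p₁ + b·p₂ ≈ (-0.663, 0.448, -0.600); φ = arcsin(p_z) ≈ -36.87°, λ = atan2(p_y, p_x) ≈ 145.98°.

≈ 37°S, 146°E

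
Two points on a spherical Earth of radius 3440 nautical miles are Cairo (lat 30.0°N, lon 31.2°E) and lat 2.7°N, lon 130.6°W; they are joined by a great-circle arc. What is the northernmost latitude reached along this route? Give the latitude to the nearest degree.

≈ 63°N

The great circle lies in the plane with unit normal n̂ = (p₁ × p₂)/|p₁ × p₂|.
Here n̂_z ≈ -0.449; the vertex latitude is φ_max = arccos|n̂_z| ≈ 63.3°.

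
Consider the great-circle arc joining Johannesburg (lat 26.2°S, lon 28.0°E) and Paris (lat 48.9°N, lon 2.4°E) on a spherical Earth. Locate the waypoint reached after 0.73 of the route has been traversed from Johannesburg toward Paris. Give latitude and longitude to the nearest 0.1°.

≈ lat 29.0°N, lon 11.8°E

From cos δ = sin φ₁ sin φ₂ + cos φ₁ cos φ₂ cos Δλ, the central angle is δ ≈ 1.370 rad (78.5°).
Interpolate at f = 0.73 with slerp weights a = sin((1−f)δ)/sin δ ≈ 0.369, b = sin(fδ)/sin δ ≈ 0.859.
p = a·p₁ + b·p₂ ≈ (0.856, 0.179, 0.484); φ = arcsin(p_z) ≈ 28.97°, λ = atan2(p_y, p_x) ≈ 11.81°.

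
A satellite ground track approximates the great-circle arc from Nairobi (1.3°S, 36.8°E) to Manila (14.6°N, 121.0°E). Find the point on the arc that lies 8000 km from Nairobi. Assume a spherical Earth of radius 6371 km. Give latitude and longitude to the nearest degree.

Write both endpoints as unit vectors p₁, p₂ with components (cos φ cos λ, cos φ sin λ, sin φ).
The central angle between the endpoints is δ = arccos(p₁·p₂) ≈ 1.479 rad (84.7°). The total great-circle distance is δ·R ≈ 1.479 × 6371 ≈ 9420 km, so the target fraction is f = 8000/9420 ≈ 0.849.
Interpolate at f ≈ 0.849 with slerp weights a = sin((1−f)δ)/sin δ ≈ 0.222, b = sin(fδ)/sin δ ≈ 0.955.
p = a·p₁ + b·p₂ ≈ (-0.298, 0.925, 0.236); φ = arcsin(p_z) ≈ 13.63°, λ = atan2(p_y, p_x) ≈ 107.87°.

≈ 14°N, 108°E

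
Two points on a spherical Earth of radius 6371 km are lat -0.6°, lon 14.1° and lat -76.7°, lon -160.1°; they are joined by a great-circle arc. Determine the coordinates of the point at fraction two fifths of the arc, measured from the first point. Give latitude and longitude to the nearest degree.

≈ lat -42°, lon 13°

Convert each endpoint to a unit vector on the sphere (x = cos φ cos λ, y = cos φ sin λ, z = sin φ).
The central angle between the endpoints is δ = arccos(p₁·p₂) ≈ 1.791 rad (102.6°).
Interpolate at f = 2/5 with slerp weights a = sin((1−f)δ)/sin δ ≈ 0.901, b = sin(fδ)/sin δ ≈ 0.673.
p = a·p₁ + b·p₂ ≈ (0.728, 0.167, -0.664); φ = arcsin(p_z) ≈ -41.64°, λ = atan2(p_y, p_x) ≈ 12.90°.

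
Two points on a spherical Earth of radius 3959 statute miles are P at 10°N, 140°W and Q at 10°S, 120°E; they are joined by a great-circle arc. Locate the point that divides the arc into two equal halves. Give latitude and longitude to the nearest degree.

Write both endpoints as unit vectors p₁, p₂ with components (cos φ cos λ, cos φ sin λ, sin φ).
The central angle between the endpoints is δ = arccos(p₁·p₂) ≈ 1.771 rad (101.5°).
Interpolate at f = 1/2 with slerp weights a = sin((1−f)δ)/sin δ ≈ 0.790, b = sin(fδ)/sin δ ≈ 0.790.
p = a·p₁ + b·p₂ ≈ (-0.985, 0.174, 0.000); φ = arcsin(p_z) ≈ 0.00°, λ = atan2(p_y, p_x) ≈ 170.00°.

≈ 0°N, 170°E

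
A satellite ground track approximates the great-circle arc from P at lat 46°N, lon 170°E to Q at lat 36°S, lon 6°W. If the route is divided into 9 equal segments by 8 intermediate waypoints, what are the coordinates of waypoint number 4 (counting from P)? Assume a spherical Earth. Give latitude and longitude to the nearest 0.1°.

Write both endpoints as unit vectors p₁, p₂ with components (cos φ cos λ, cos φ sin λ, sin φ).
The central angle between the endpoints is δ = arccos(p₁·p₂) ≈ 2.959 rad (169.6°).
Interpolate at f = 4/9 with slerp weights a = sin((1−f)δ)/sin δ ≈ 5.503, b = sin(fδ)/sin δ ≈ 5.338.
p = a·p₁ + b·p₂ ≈ (0.531, 0.212, 0.821); φ = arcsin(p_z) ≈ 55.14°, λ = atan2(p_y, p_x) ≈ 21.80°.

≈ lat 55.1°N, lon 21.8°E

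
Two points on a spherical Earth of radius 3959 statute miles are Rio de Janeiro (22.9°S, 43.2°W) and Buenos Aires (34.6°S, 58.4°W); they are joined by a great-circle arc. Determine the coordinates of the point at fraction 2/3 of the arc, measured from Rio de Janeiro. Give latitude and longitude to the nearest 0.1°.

≈ 30.9°S, 52.9°W

The haversine formula gives a central angle δ ≈ 0.309 rad (17.7°) between the endpoints.
Interpolate at f = 2/3 with slerp weights a = sin((1−f)δ)/sin δ ≈ 0.338, b = sin(fδ)/sin δ ≈ 0.673.
p = a·p₁ + b·p₂ ≈ (0.517, -0.685, -0.513); φ = arcsin(p_z) ≈ -30.90°, λ = atan2(p_y, p_x) ≈ -52.94°.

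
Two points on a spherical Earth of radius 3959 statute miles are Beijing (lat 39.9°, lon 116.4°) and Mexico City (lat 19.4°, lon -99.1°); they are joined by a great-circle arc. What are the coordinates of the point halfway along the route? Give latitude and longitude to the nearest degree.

Convert each endpoint to a unit vector on the sphere (x = cos φ cos λ, y = cos φ sin λ, z = sin φ).
The central angle between the endpoints is δ = arccos(p₁·p₂) ≈ 1.956 rad (112.1°).
Interpolate at f = 1/2 with slerp weights a = sin((1−f)δ)/sin δ ≈ 0.895, b = sin(fδ)/sin δ ≈ 0.895.
p = a·p₁ + b·p₂ ≈ (-0.439, -0.219, 0.872); φ = arcsin(p_z) ≈ 60.64°, λ = atan2(p_y, p_x) ≈ -153.52°.

≈ lat 61°, lon -154°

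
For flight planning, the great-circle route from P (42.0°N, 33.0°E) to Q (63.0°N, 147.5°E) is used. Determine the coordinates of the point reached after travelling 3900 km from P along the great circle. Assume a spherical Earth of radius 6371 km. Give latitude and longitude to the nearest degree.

≈ (68°N, 78°E)

Write both endpoints as unit vectors p₁, p₂ with components (cos φ cos λ, cos φ sin λ, sin φ).
The central angle between the endpoints is δ = arccos(p₁·p₂) ≈ 1.097 rad (62.9°). The total great-circle distance is δ·R ≈ 1.097 × 6371 ≈ 6989 km, so the target fraction is f = 3900/6989 ≈ 0.558.
Interpolate at f ≈ 0.558 with slerp weights a = sin((1−f)δ)/sin δ ≈ 0.524, b = sin(fδ)/sin δ ≈ 0.646.
p = a·p₁ + b·p₂ ≈ (0.079, 0.370, 0.926); φ = arcsin(p_z) ≈ 67.80°, λ = atan2(p_y, p_x) ≈ 77.91°.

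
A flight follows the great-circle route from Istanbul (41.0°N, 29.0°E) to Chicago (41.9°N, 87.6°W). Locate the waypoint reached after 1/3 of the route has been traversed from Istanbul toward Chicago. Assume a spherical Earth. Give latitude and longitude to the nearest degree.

≈ 57°N, 4°W

Convert each endpoint to a unit vector on the sphere (x = cos φ cos λ, y = cos φ sin λ, z = sin φ).
The central angle between the endpoints is δ = arccos(p₁·p₂) ≈ 1.383 rad (79.2°).
Interpolate at f = 1/3 with slerp weights a = sin((1−f)δ)/sin δ ≈ 0.811, b = sin(fδ)/sin δ ≈ 0.453.
p = a·p₁ + b·p₂ ≈ (0.550, -0.040, 0.835); φ = arcsin(p_z) ≈ 56.57°, λ = atan2(p_y, p_x) ≈ -4.16°.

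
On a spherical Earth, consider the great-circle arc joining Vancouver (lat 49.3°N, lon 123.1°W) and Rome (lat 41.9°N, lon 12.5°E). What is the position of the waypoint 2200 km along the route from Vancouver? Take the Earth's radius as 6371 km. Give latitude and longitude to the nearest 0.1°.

Convert each endpoint to a unit vector on the sphere (x = cos φ cos λ, y = cos φ sin λ, z = sin φ).
The central angle between the endpoints is δ = arccos(p₁·p₂) ≈ 1.411 rad (80.8°). The total great-circle distance is δ·R ≈ 1.411 × 6371 ≈ 8987 km, so the target fraction is f = 2200/8987 ≈ 0.245.
Interpolate at f ≈ 0.245 with slerp weights a = sin((1−f)δ)/sin δ ≈ 0.886, b = sin(fδ)/sin δ ≈ 0.343.
p = a·p₁ + b·p₂ ≈ (-0.066, -0.429, 0.901); φ = arcsin(p_z) ≈ 64.28°, λ = atan2(p_y, p_x) ≈ -98.81°.

≈ lat 64.3°N, lon 98.8°W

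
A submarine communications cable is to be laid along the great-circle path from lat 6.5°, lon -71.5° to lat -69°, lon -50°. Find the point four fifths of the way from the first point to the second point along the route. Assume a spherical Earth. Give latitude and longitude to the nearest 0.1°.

≈ lat -54.3°, lon -59.8°

Convert each endpoint to a unit vector on the sphere (x = cos φ cos λ, y = cos φ sin λ, z = sin φ).
The central angle between the endpoints is δ = arccos(p₁·p₂) ≈ 1.343 rad (77.0°).
Interpolate at f = 4/5 with slerp weights a = sin((1−f)δ)/sin δ ≈ 0.272, b = sin(fδ)/sin δ ≈ 0.903.
p = a·p₁ + b·p₂ ≈ (0.294, -0.505, -0.812); φ = arcsin(p_z) ≈ -54.28°, λ = atan2(p_y, p_x) ≈ -59.78°.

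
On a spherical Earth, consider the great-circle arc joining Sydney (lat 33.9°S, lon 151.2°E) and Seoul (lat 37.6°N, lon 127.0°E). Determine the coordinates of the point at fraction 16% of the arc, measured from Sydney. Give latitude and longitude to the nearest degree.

Write both endpoints as unit vectors p₁, p₂ with components (cos φ cos λ, cos φ sin λ, sin φ).
The central angle between the endpoints is δ = arccos(p₁·p₂) ≈ 1.308 rad (75.0°).
Interpolate at f = 0.16 with slerp weights a = sin((1−f)δ)/sin δ ≈ 0.922, b = sin(fδ)/sin δ ≈ 0.215.
p = a·p₁ + b·p₂ ≈ (-0.773, 0.505, -0.383); φ = arcsin(p_z) ≈ -22.53°, λ = atan2(p_y, p_x) ≈ 146.86°.

≈ lat 23°S, lon 147°E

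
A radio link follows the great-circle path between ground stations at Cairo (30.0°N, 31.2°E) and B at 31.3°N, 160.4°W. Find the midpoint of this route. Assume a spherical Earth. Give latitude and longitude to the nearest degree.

≈ 80°N, 112°E

Write both endpoints as unit vectors p₁, p₂ with components (cos φ cos λ, cos φ sin λ, sin φ).
The central angle between the endpoints is δ = arccos(p₁·p₂) ≈ 2.055 rad (117.7°).
Interpolate at f = 1/2 with slerp weights a = sin((1−f)δ)/sin δ ≈ 0.967, b = sin(fδ)/sin δ ≈ 0.967.
p = a·p₁ + b·p₂ ≈ (-0.062, 0.157, 0.986); φ = arcsin(p_z) ≈ 80.30°, λ = atan2(p_y, p_x) ≈ 111.61°.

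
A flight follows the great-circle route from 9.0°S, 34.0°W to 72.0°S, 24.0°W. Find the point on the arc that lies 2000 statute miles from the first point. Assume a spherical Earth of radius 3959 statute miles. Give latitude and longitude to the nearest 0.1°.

The haversine formula gives a central angle δ ≈ 1.105 rad (63.3°) between the endpoints. The total great-circle distance is δ·R ≈ 1.105 × 3959 ≈ 4374 mi, so the target fraction is f = 2000/4374 ≈ 0.457.
Interpolate at f ≈ 0.457 with slerp weights a = sin((1−f)δ)/sin δ ≈ 0.632, b = sin(fδ)/sin δ ≈ 0.542.
p = a·p₁ + b·p₂ ≈ (0.670, -0.417, -0.614); φ = arcsin(p_z) ≈ -37.88°, λ = atan2(p_y, p_x) ≈ -31.89°.

≈ 37.9°S, 31.9°W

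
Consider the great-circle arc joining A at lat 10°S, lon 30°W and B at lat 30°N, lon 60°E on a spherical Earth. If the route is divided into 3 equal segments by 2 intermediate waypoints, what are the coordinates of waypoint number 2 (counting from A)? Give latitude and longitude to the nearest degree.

Convert each endpoint to a unit vector on the sphere (x = cos φ cos λ, y = cos φ sin λ, z = sin φ).
The central angle between the endpoints is δ = arccos(p₁·p₂) ≈ 1.658 rad (95.0°).
Interpolate at f = 2/3 with slerp weights a = sin((1−f)δ)/sin δ ≈ 0.527, b = sin(fδ)/sin δ ≈ 0.897.
p = a·p₁ + b·p₂ ≈ (0.838, 0.413, 0.357); φ = arcsin(p_z) ≈ 20.91°, λ = atan2(p_y, p_x) ≈ 26.26°.

≈ lat 21°N, lon 26°E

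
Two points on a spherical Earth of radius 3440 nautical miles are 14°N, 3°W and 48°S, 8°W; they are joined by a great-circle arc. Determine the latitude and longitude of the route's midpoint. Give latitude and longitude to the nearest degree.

≈ 17°S, 5°W

Convert each endpoint to a unit vector on the sphere (x = cos φ cos λ, y = cos φ sin λ, z = sin φ).
The central angle between the endpoints is δ = arccos(p₁·p₂) ≈ 1.085 rad (62.2°).
Interpolate at f = 1/2 with slerp weights a = sin((1−f)δ)/sin δ ≈ 0.584, b = sin(fδ)/sin δ ≈ 0.584.
p = a·p₁ + b·p₂ ≈ (0.953, -0.084, -0.293); φ = arcsin(p_z) ≈ -17.01°, λ = atan2(p_y, p_x) ≈ -5.04°.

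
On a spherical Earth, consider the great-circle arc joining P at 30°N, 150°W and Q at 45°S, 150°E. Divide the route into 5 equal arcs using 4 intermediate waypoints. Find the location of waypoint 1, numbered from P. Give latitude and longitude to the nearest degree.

≈ 15°N, 162°W

The haversine formula gives a central angle δ ≈ 1.618 rad (92.7°) between the endpoints.
Interpolate at f = 1/5 with slerp weights a = sin((1−f)δ)/sin δ ≈ 0.963, b = sin(fδ)/sin δ ≈ 0.318.
p = a·p₁ + b·p₂ ≈ (-0.917, -0.305, 0.256); φ = arcsin(p_z) ≈ 14.86°, λ = atan2(p_y, p_x) ≈ -161.64°.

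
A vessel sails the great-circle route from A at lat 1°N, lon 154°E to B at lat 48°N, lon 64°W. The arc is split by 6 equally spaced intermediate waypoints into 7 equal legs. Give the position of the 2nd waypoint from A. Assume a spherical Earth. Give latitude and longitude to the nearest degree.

≈ lat 31°N, lon 172°E

From cos δ = sin φ₁ sin φ₂ + cos φ₁ cos φ₂ cos Δλ, the central angle is δ ≈ 2.111 rad (120.9°).
Interpolate at f = 2/7 with slerp weights a = sin((1−f)δ)/sin δ ≈ 1.164, b = sin(fδ)/sin δ ≈ 0.661.
p = a·p₁ + b·p₂ ≈ (-0.852, 0.112, 0.512); φ = arcsin(p_z) ≈ 30.78°, λ = atan2(p_y, p_x) ≈ 172.49°.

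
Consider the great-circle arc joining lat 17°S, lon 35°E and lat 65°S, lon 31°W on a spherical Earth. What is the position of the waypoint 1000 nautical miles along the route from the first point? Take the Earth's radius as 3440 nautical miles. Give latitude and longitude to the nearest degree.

≈ lat 32°S, lon 27°E

Write both endpoints as unit vectors p₁, p₂ with components (cos φ cos λ, cos φ sin λ, sin φ).
The central angle between the endpoints is δ = arccos(p₁·p₂) ≈ 1.127 rad (64.6°). The total great-circle distance is δ·R ≈ 1.127 × 3440 ≈ 3877 nmi, so the target fraction is f = 1000/3877 ≈ 0.258.
Interpolate at f ≈ 0.258 with slerp weights a = sin((1−f)δ)/sin δ ≈ 0.822, b = sin(fδ)/sin δ ≈ 0.317.
p = a·p₁ + b·p₂ ≈ (0.759, 0.382, -0.528); φ = arcsin(p_z) ≈ -31.86°, λ = atan2(p_y, p_x) ≈ 26.71°.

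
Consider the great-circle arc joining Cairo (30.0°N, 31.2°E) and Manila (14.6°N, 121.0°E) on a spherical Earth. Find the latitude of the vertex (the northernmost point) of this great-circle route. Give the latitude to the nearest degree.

The great circle lies in the plane with unit normal n̂ = (p₁ × p₂)/|p₁ × p₂|.
Here n̂_z ≈ +0.845; the vertex latitude is φ_max = arccos|n̂_z| ≈ 32.3°.
Check via Clairaut: cos φ_max = |cos φ₁| · sin C = cos(30.0°)·sin(77.4°) ≈ 0.845, again giving ≈ 32.3°.

≈ 32°N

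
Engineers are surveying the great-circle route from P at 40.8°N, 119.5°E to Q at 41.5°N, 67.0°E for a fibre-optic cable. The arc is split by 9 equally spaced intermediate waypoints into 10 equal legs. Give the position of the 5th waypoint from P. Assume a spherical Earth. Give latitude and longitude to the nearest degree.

≈ 44°N, 93°E

Convert each endpoint to a unit vector on the sphere (x = cos φ cos λ, y = cos φ sin λ, z = sin φ).
The central angle between the endpoints is δ = arccos(p₁·p₂) ≈ 0.679 rad (38.9°).
Interpolate at f = 5/10 with slerp weights a = sin((1−f)δ)/sin δ ≈ 0.530, b = sin(fδ)/sin δ ≈ 0.530.
p = a·p₁ + b·p₂ ≈ (-0.042, 0.715, 0.698); φ = arcsin(p_z) ≈ 44.26°, λ = atan2(p_y, p_x) ≈ 93.40°.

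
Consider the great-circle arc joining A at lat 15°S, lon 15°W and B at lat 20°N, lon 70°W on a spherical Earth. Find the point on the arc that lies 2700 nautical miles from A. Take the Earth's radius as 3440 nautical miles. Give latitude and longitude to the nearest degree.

≈ lat 10°N, lon 53°W

Convert each endpoint to a unit vector on the sphere (x = cos φ cos λ, y = cos φ sin λ, z = sin φ).
The central angle between the endpoints is δ = arccos(p₁·p₂) ≈ 1.124 rad (64.4°). The total great-circle distance is δ·R ≈ 1.124 × 3440 ≈ 3866 nmi, so the target fraction is f = 2700/3866 ≈ 0.698.
Interpolate at f ≈ 0.698 with slerp weights a = sin((1−f)δ)/sin δ ≈ 0.369, b = sin(fδ)/sin δ ≈ 0.784.
p = a·p₁ + b·p₂ ≈ (0.596, -0.784, 0.173); φ = arcsin(p_z) ≈ 9.94°, λ = atan2(p_y, p_x) ≈ -52.77°.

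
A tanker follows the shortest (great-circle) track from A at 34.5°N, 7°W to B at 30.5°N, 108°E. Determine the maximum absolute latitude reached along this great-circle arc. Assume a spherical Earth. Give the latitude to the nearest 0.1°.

≈ 49.9°N

The great circle lies in the plane with unit normal n̂ = (p₁ × p₂)/|p₁ × p₂|.
Here n̂_z ≈ +0.644; the vertex latitude is φ_max = arccos|n̂_z| ≈ 49.9°.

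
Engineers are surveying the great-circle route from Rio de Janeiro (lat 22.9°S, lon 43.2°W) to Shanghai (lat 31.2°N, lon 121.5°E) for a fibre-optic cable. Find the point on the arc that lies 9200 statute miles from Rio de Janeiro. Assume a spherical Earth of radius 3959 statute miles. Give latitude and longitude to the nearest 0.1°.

The haversine formula gives a central angle δ ≈ 2.864 rad (164.1°) between the endpoints. The total great-circle distance is δ·R ≈ 2.864 × 3959 ≈ 11337 mi, so the target fraction is f = 9200/11337 ≈ 0.812.
Interpolate at f ≈ 0.812 with slerp weights a = sin((1−f)δ)/sin δ ≈ 1.872, b = sin(fδ)/sin δ ≈ 2.658.
p = a·p₁ + b·p₂ ≈ (0.069, 0.758, 0.649); φ = arcsin(p_z) ≈ 40.43°, λ = atan2(p_y, p_x) ≈ 84.78°.

≈ lat 40.4°N, lon 84.8°E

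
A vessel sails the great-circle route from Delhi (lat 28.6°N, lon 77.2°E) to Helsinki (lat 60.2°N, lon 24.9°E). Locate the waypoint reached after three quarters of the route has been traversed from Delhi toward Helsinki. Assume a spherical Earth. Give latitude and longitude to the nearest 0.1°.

≈ lat 54.9°N, lon 44.6°E

Write both endpoints as unit vectors p₁, p₂ with components (cos φ cos λ, cos φ sin λ, sin φ).
The central angle between the endpoints is δ = arccos(p₁·p₂) ≈ 0.820 rad (47.0°).
Interpolate at f = 3/4 with slerp weights a = sin((1−f)δ)/sin δ ≈ 0.278, b = sin(fδ)/sin δ ≈ 0.789.
p = a·p₁ + b·p₂ ≈ (0.410, 0.403, 0.818); φ = arcsin(p_z) ≈ 54.89°, λ = atan2(p_y, p_x) ≈ 44.55°.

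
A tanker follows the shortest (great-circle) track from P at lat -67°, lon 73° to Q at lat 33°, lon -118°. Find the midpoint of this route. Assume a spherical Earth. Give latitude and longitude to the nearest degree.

The haversine formula gives a central angle δ ≈ 2.537 rad (145.4°) between the endpoints.
Interpolate at f = 1/2 with slerp weights a = sin((1−f)δ)/sin δ ≈ 1.681, b = sin(fδ)/sin δ ≈ 1.681.
p = a·p₁ + b·p₂ ≈ (-0.470, -0.617, -0.632); φ = arcsin(p_z) ≈ -39.18°, λ = atan2(p_y, p_x) ≈ -127.30°.

≈ lat -39°, lon -127°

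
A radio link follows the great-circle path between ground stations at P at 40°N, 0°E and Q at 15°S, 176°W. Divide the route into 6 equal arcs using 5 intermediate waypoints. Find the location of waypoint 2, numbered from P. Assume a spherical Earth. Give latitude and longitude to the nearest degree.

Convert each endpoint to a unit vector on the sphere (x = cos φ cos λ, y = cos φ sin λ, z = sin φ).
The central angle between the endpoints is δ = arccos(p₁·p₂) ≈ 2.701 rad (154.8°).
Interpolate at f = 2/6 with slerp weights a = sin((1−f)δ)/sin δ ≈ 2.283, b = sin(fδ)/sin δ ≈ 1.837.
p = a·p₁ + b·p₂ ≈ (-0.021, -0.124, 0.992); φ = arcsin(p_z) ≈ 82.78°, λ = atan2(p_y, p_x) ≈ -99.78°.

≈ 83°N, 100°W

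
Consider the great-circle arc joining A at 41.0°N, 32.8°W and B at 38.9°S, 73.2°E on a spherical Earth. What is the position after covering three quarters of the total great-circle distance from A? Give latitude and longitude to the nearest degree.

The haversine formula gives a central angle δ ≈ 2.182 rad (125.0°) between the endpoints.
Interpolate at f = 3/4 with slerp weights a = sin((1−f)δ)/sin δ ≈ 0.634, b = sin(fδ)/sin δ ≈ 1.218.
p = a·p₁ + b·p₂ ≈ (0.676, 0.649, -0.349); φ = arcsin(p_z) ≈ -20.46°, λ = atan2(p_y, p_x) ≈ 43.82°.

≈ 20°S, 44°E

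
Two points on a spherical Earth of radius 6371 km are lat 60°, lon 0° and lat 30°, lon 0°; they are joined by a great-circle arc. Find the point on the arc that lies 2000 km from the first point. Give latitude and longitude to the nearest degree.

Write both endpoints as unit vectors p₁, p₂ with components (cos φ cos λ, cos φ sin λ, sin φ).
The central angle between the endpoints is δ = arccos(p₁·p₂) ≈ 0.524 rad (30.0°). The total great-circle distance is δ·R ≈ 0.524 × 6371 ≈ 3336 km, so the target fraction is f = 2000/3336 ≈ 0.600.
Interpolate at f ≈ 0.600 with slerp weights a = sin((1−f)δ)/sin δ ≈ 0.416, b = sin(fδ)/sin δ ≈ 0.618.
p = a·p₁ + b·p₂ ≈ (0.743, 0.000, 0.669); φ = arcsin(p_z) ≈ 42.01°, λ = atan2(p_y, p_x) ≈ 0.00°.

≈ lat 42°, lon 0°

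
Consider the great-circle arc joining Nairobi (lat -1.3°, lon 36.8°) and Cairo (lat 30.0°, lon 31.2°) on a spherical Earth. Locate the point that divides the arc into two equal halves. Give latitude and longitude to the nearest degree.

≈ lat 14°, lon 34°

Convert each endpoint to a unit vector on the sphere (x = cos φ cos λ, y = cos φ sin λ, z = sin φ).
The central angle between the endpoints is δ = arccos(p₁·p₂) ≈ 0.554 rad (31.8°).
Interpolate at f = 1/2 with slerp weights a = sin((1−f)δ)/sin δ ≈ 0.520, b = sin(fδ)/sin δ ≈ 0.520.
p = a·p₁ + b·p₂ ≈ (0.801, 0.545, 0.248); φ = arcsin(p_z) ≈ 14.37°, λ = atan2(p_y, p_x) ≈ 34.20°.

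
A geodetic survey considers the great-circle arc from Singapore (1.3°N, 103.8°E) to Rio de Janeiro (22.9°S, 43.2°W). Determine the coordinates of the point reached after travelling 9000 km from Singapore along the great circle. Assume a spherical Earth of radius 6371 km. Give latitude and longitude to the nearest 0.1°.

≈ (35.7°S, 25.9°E)

From cos δ = sin φ₁ sin φ₂ + cos φ₁ cos φ₂ cos Δλ, the central angle is δ ≈ 2.467 rad (141.4°). The total great-circle distance is δ·R ≈ 2.467 × 6371 ≈ 15720 km, so the target fraction is f = 9000/15720 ≈ 0.573.
Interpolate at f ≈ 0.573 with slerp weights a = sin((1−f)δ)/sin δ ≈ 1.393, b = sin(fδ)/sin δ ≈ 1.582.
p = a·p₁ + b·p₂ ≈ (0.730, 0.355, -0.584); φ = arcsin(p_z) ≈ -35.73°, λ = atan2(p_y, p_x) ≈ 25.94°.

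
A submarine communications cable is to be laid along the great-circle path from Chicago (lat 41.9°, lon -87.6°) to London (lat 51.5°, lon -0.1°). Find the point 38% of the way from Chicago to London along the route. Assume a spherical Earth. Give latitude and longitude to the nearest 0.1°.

≈ lat 53.7°, lon -60.1°

Write both endpoints as unit vectors p₁, p₂ with components (cos φ cos λ, cos φ sin λ, sin φ).
The central angle between the endpoints is δ = arccos(p₁·p₂) ≈ 0.997 rad (57.1°).
Interpolate at f = 0.38 with slerp weights a = sin((1−f)δ)/sin δ ≈ 0.690, b = sin(fδ)/sin δ ≈ 0.440.
p = a·p₁ + b·p₂ ≈ (0.296, -0.514, 0.805); φ = arcsin(p_z) ≈ 53.66°, λ = atan2(p_y, p_x) ≈ -60.07°.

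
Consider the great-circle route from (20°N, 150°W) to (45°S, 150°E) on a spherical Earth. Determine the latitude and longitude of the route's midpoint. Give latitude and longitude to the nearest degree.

≈ (14°S, 175°W)

Write both endpoints as unit vectors p₁, p₂ with components (cos φ cos λ, cos φ sin λ, sin φ).
The central angle between the endpoints is δ = arccos(p₁·p₂) ≈ 1.480 rad (84.8°).
Interpolate at f = 1/2 with slerp weights a = sin((1−f)δ)/sin δ ≈ 0.677, b = sin(fδ)/sin δ ≈ 0.677.
p = a·p₁ + b·p₂ ≈ (-0.966, -0.079, -0.247); φ = arcsin(p_z) ≈ -14.31°, λ = atan2(p_y, p_x) ≈ -175.34°.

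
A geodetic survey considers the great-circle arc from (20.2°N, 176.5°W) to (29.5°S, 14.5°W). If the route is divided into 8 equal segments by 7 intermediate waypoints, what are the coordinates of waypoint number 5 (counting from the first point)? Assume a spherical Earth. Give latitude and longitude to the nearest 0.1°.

Convert each endpoint to a unit vector on the sphere (x = cos φ cos λ, y = cos φ sin λ, z = sin φ).
The central angle between the endpoints is δ = arccos(p₁·p₂) ≈ 2.814 rad (161.2°).
Interpolate at f = 5/8 with slerp weights a = sin((1−f)δ)/sin δ ≈ 2.705, b = sin(fδ)/sin δ ≈ 3.055.
p = a·p₁ + b·p₂ ≈ (0.040, -0.821, -0.570); φ = arcsin(p_z) ≈ -34.75°, λ = atan2(p_y, p_x) ≈ -87.23°.

≈ (34.8°S, 87.2°W)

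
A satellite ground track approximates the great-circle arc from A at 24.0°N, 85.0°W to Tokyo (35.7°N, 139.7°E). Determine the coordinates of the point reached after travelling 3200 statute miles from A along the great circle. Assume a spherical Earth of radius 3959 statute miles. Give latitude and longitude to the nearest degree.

≈ 54°N, 133°W

Write both endpoints as unit vectors p₁, p₂ with components (cos φ cos λ, cos φ sin λ, sin φ).
The central angle between the endpoints is δ = arccos(p₁·p₂) ≈ 1.865 rad (106.9°). The total great-circle distance is δ·R ≈ 1.865 × 3959 ≈ 7384 mi, so the target fraction is f = 3200/7384 ≈ 0.433.
Interpolate at f ≈ 0.433 with slerp weights a = sin((1−f)δ)/sin δ ≈ 0.910, b = sin(fδ)/sin δ ≈ 0.756.
p = a·p₁ + b·p₂ ≈ (-0.396, -0.431, 0.811); φ = arcsin(p_z) ≈ 54.19°, λ = atan2(p_y, p_x) ≈ -132.53°.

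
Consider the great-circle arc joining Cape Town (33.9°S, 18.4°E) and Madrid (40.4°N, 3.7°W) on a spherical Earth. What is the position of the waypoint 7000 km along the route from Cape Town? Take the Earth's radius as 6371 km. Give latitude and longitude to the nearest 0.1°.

≈ 26.9°N, 1.3°E

Write both endpoints as unit vectors p₁, p₂ with components (cos φ cos λ, cos φ sin λ, sin φ).
The central angle between the endpoints is δ = arccos(p₁·p₂) ≈ 1.345 rad (77.0°). The total great-circle distance is δ·R ≈ 1.345 × 6371 ≈ 8567 km, so the target fraction is f = 7000/8567 ≈ 0.817.
Interpolate at f ≈ 0.817 with slerp weights a = sin((1−f)δ)/sin δ ≈ 0.250, b = sin(fδ)/sin δ ≈ 0.914.
p = a·p₁ + b·p₂ ≈ (0.891, 0.021, 0.453); φ = arcsin(p_z) ≈ 26.93°, λ = atan2(p_y, p_x) ≈ 1.32°.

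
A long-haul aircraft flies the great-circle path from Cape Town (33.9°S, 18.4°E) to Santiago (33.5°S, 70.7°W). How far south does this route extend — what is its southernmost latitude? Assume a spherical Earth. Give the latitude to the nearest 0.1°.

≈ 43.1°S

The great circle lies in the plane with unit normal n̂ = (p₁ × p₂)/|p₁ × p₂|.
Here n̂_z ≈ -0.730; the vertex latitude is φ_max = arccos|n̂_z| ≈ 43.1°.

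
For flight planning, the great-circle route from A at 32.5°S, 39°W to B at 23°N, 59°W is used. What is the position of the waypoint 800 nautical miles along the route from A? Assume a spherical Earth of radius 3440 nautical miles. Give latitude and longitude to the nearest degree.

Convert each endpoint to a unit vector on the sphere (x = cos φ cos λ, y = cos φ sin λ, z = sin φ).
The central angle between the endpoints is δ = arccos(p₁·p₂) ≈ 1.024 rad (58.7°). The total great-circle distance is δ·R ≈ 1.024 × 3440 ≈ 3524 nmi, so the target fraction is f = 800/3524 ≈ 0.227.
Interpolate at f ≈ 0.227 with slerp weights a = sin((1−f)δ)/sin δ ≈ 0.833, b = sin(fδ)/sin δ ≈ 0.270.
p = a·p₁ + b·p₂ ≈ (0.674, -0.655, -0.342); φ = arcsin(p_z) ≈ -20.01°, λ = atan2(p_y, p_x) ≈ -44.19°.

≈ 20°S, 44°W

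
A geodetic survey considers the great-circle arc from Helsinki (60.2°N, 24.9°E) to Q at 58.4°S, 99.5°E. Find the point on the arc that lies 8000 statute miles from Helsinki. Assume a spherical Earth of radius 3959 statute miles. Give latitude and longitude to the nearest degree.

Convert each endpoint to a unit vector on the sphere (x = cos φ cos λ, y = cos φ sin λ, z = sin φ).
The central angle between the endpoints is δ = arccos(p₁·p₂) ≈ 2.305 rad (132.1°). The total great-circle distance is δ·R ≈ 2.305 × 3959 ≈ 9125 mi, so the target fraction is f = 8000/9125 ≈ 0.877.
Interpolate at f ≈ 0.877 with slerp weights a = sin((1−f)δ)/sin δ ≈ 0.378, b = sin(fδ)/sin δ ≈ 1.213.
p = a·p₁ + b·p₂ ≈ (0.065, 0.706, -0.705); φ = arcsin(p_z) ≈ -44.86°, λ = atan2(p_y, p_x) ≈ 84.71°.

≈ 45°S, 85°E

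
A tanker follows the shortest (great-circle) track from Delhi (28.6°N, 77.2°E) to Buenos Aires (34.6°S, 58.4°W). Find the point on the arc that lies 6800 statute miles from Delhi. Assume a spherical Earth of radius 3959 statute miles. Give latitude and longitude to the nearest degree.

≈ 22°S, 10°W

Write both endpoints as unit vectors p₁, p₂ with components (cos φ cos λ, cos φ sin λ, sin φ).
The central angle between the endpoints is δ = arccos(p₁·p₂) ≈ 2.479 rad (142.0°). The total great-circle distance is δ·R ≈ 2.479 × 3959 ≈ 9813 mi, so the target fraction is f = 6800/9813 ≈ 0.693.
Interpolate at f ≈ 0.693 with slerp weights a = sin((1−f)δ)/sin δ ≈ 1.121, b = sin(fδ)/sin δ ≈ 1.607.
p = a·p₁ + b·p₂ ≈ (0.911, -0.167, -0.376); φ = arcsin(p_z) ≈ -22.11°, λ = atan2(p_y, p_x) ≈ -10.41°.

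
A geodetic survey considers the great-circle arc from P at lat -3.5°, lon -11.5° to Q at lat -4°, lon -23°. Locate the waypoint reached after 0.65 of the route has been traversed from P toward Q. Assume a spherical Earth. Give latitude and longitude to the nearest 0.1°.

Write both endpoints as unit vectors p₁, p₂ with components (cos φ cos λ, cos φ sin λ, sin φ).
The central angle between the endpoints is δ = arccos(p₁·p₂) ≈ 0.200 rad (11.5°).
Interpolate at f = 0.65 with slerp weights a = sin((1−f)δ)/sin δ ≈ 0.352, b = sin(fδ)/sin δ ≈ 0.653.
p = a·p₁ + b·p₂ ≈ (0.944, -0.324, -0.067); φ = arcsin(p_z) ≈ -3.84°, λ = atan2(p_y, p_x) ≈ -18.97°.

≈ lat -3.8°, lon -19.0°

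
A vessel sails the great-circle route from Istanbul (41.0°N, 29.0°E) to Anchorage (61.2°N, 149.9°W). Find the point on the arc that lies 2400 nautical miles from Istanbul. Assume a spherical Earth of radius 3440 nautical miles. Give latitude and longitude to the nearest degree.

≈ (81°N, 27°E)

The haversine formula gives a central angle δ ≈ 1.358 rad (77.8°) between the endpoints. The total great-circle distance is δ·R ≈ 1.358 × 3440 ≈ 4671 nmi, so the target fraction is f = 2400/4671 ≈ 0.514.
Interpolate at f ≈ 0.514 with slerp weights a = sin((1−f)δ)/sin δ ≈ 0.627, b = sin(fδ)/sin δ ≈ 0.657.
p = a·p₁ + b·p₂ ≈ (0.140, 0.071, 0.988); φ = arcsin(p_z) ≈ 80.97°, λ = atan2(p_y, p_x) ≈ 26.78°.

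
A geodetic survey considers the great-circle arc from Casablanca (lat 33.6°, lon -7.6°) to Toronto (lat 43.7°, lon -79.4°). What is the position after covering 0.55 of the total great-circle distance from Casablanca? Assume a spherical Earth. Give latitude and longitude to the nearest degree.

From cos δ = sin φ₁ sin φ₂ + cos φ₁ cos φ₂ cos Δλ, the central angle is δ ≈ 0.964 rad (55.2°).
Interpolate at f = 0.55 with slerp weights a = sin((1−f)δ)/sin δ ≈ 0.512, b = sin(fδ)/sin δ ≈ 0.616.
p = a·p₁ + b·p₂ ≈ (0.504, -0.494, 0.708); φ = arcsin(p_z) ≈ 45.11°, λ = atan2(p_y, p_x) ≈ -44.40°.

≈ lat 45°, lon -44°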